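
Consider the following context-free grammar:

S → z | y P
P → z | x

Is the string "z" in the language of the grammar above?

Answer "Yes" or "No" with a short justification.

Yes - a valid derivation exists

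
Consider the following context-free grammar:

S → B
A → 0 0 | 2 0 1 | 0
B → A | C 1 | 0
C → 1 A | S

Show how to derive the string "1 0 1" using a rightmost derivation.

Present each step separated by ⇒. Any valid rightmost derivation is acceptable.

S ⇒ B ⇒ C 1 ⇒ 1 A 1 ⇒ 1 0 1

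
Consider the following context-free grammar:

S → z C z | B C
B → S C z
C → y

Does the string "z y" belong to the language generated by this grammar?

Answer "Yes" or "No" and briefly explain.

No - no valid derivation exists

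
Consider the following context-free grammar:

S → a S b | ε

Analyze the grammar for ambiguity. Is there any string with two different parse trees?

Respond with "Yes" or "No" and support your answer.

No - the grammar is unambiguous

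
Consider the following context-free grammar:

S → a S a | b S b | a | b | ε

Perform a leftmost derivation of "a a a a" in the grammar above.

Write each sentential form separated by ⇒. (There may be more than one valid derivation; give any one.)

S ⇒ a S a ⇒ a a S a a ⇒ a a a a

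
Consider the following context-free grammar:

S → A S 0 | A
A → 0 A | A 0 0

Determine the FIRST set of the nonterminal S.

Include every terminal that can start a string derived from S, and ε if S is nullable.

We compute FIRST(S) using the standard algorithm.
FIRST(A) = {0}
FIRST(S) = {0}
Therefore, FIRST(S) = {0}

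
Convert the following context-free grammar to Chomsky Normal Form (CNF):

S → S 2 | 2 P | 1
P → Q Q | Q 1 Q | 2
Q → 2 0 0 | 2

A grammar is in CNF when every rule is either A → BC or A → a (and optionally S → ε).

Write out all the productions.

T2 → 2; S → 1; T1 → 1; P → 2; T0 → 0; Q → 2; S → S T2; S → T2 P; P → Q Q; P → Q X0; X0 → T1 Q; Q → T2 X1; X1 → T0 T0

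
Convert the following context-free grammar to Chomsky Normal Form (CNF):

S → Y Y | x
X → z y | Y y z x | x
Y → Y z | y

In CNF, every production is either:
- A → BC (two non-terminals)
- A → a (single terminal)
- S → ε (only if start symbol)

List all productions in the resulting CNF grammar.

S → x; TZ → z; TY → y; TX → x; X → x; Y → y; S → Y Y; X → TZ TY; X → Y X0; X0 → TY X1; X1 → TZ TX; Y → Y TZ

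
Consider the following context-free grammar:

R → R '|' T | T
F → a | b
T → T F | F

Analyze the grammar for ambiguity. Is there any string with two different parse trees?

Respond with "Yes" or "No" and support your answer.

No - the grammar is unambiguous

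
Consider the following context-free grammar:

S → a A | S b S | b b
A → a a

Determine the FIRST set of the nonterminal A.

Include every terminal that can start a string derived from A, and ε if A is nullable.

We compute FIRST(A) using the standard algorithm.
FIRST(A) = {a}
FIRST(S) = {a, b}
Therefore, FIRST(A) = {a}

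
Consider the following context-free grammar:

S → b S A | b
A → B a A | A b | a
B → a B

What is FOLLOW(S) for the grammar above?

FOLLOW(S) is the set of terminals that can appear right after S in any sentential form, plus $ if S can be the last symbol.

We compute FOLLOW(S) using the standard algorithm.
FOLLOW(S) starts with {$}.
FIRST(A) = {a}
FIRST(B) = {a}
FIRST(S) = {b}
FOLLOW(A) = {$, a, b}
FOLLOW(B) = {a}
FOLLOW(S) = {$, a}
Therefore, FOLLOW(S) = {$, a}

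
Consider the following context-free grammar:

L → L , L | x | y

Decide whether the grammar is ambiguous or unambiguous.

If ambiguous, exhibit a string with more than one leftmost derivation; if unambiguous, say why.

Ambiguous - the string 'y , x , x , x , x' has two distinct leftmost derivations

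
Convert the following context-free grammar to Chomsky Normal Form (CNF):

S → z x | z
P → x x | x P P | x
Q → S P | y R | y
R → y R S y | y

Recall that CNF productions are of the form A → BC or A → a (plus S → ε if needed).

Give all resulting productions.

TZ → z; TX → x; S → z; P → x; TY → y; Q → y; R → y; S → TZ TX; P → TX TX; P → TX X0; X0 → P P; Q → S P; Q → TY R; R → TY X1; X1 → R X2; X2 → S TY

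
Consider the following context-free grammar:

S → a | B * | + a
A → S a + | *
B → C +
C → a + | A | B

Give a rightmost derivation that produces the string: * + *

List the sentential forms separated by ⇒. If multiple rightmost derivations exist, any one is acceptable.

S ⇒ B * ⇒ C + * ⇒ A + * ⇒ * + *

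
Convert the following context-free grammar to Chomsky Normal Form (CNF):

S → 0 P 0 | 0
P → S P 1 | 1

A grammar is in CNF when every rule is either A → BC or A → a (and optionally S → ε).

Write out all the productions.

T0 → 0; S → 0; T1 → 1; P → 1; S → T0 X0; X0 → P T0; P → S X1; X1 → P T1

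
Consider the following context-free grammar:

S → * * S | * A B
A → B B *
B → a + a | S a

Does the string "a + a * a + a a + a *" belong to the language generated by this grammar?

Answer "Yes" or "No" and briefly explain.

No - no valid derivation exists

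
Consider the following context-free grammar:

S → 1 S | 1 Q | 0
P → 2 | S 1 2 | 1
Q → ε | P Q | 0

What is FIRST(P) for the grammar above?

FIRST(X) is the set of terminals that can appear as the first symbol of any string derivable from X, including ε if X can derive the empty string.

We compute FIRST(P) using the standard algorithm.
FIRST(P) = {0, 1, 2}
FIRST(Q) = {0, 1, 2, ε}
FIRST(S) = {0, 1}
Therefore, FIRST(P) = {0, 1, 2}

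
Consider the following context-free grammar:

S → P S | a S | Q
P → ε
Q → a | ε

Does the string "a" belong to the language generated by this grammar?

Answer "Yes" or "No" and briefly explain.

Yes - a valid derivation exists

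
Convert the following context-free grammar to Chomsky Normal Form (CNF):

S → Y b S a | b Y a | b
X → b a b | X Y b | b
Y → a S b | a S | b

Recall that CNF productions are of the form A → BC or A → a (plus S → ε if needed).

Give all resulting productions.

TB → b; TA → a; S → b; X → b; Y → b; S → Y X0; X0 → TB X1; X1 → S TA; S → TB X2; X2 → Y TA; X → TB X3; X3 → TA TB; X → X X4; X4 → Y TB; Y → TA X5; X5 → S TB; Y → TA S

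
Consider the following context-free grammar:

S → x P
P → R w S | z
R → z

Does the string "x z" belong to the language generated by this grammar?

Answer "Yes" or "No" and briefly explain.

Yes - a valid derivation exists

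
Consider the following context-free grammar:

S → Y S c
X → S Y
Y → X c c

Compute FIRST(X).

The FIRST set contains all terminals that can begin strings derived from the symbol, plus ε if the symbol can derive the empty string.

We compute FIRST(X) using the standard algorithm.
FIRST(S) = {}
FIRST(X) = {}
FIRST(Y) = {}
Therefore, FIRST(X) = {}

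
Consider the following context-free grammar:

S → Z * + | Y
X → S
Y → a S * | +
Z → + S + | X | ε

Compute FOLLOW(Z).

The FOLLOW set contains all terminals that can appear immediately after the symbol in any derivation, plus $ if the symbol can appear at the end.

We compute FOLLOW(Z) using the standard algorithm.
FOLLOW(S) starts with {$}.
FIRST(S) = {*, +, a}
FIRST(X) = {*, +, a}
FIRST(Y) = {+, a}
FIRST(Z) = {*, +, a, ε}
FOLLOW(S) = {$, *, +}
FOLLOW(X) = {*}
FOLLOW(Y) = {$, *, +}
FOLLOW(Z) = {*}
Therefore, FOLLOW(Z) = {*}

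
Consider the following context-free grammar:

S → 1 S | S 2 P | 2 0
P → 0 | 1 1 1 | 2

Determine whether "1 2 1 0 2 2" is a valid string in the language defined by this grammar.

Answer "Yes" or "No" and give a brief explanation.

No - no valid derivation exists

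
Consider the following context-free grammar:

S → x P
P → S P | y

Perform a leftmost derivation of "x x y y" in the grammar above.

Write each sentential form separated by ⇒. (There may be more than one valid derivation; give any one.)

S ⇒ x P ⇒ x S P ⇒ x x P P ⇒ x x y P ⇒ x x y y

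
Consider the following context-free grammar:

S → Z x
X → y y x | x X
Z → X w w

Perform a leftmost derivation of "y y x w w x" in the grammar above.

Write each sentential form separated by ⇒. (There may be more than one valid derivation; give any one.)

S ⇒ Z x ⇒ X w w x ⇒ y y x w w x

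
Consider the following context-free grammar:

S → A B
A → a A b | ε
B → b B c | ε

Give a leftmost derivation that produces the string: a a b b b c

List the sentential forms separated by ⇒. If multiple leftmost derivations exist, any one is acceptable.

S ⇒ A B ⇒ a A b B ⇒ a a A b b B ⇒ a a b b B ⇒ a a b b b B c ⇒ a a b b b c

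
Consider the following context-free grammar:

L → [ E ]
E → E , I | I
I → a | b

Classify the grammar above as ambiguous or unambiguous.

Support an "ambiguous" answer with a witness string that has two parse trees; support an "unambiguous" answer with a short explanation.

Unambiguous - every string in the language has a unique parse tree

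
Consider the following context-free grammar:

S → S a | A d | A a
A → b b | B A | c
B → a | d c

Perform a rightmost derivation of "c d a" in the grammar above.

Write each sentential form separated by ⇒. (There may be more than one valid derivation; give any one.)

S ⇒ S a ⇒ A d a ⇒ c d a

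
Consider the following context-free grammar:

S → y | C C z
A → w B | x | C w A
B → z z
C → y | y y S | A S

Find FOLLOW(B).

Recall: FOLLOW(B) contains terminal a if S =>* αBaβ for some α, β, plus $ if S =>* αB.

We compute FOLLOW(B) using the standard algorithm.
FOLLOW(S) starts with {$}.
FIRST(A) = {w, x, y}
FIRST(B) = {z}
FIRST(C) = {w, x, y}
FIRST(S) = {w, x, y}
FOLLOW(A) = {w, x, y}
FOLLOW(B) = {w, x, y}
FOLLOW(C) = {w, x, y, z}
FOLLOW(S) = {$, w, x, y, z}
Therefore, FOLLOW(B) = {w, x, y}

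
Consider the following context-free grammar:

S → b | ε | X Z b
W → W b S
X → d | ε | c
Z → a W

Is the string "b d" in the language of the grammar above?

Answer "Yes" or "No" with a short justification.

No - no valid derivation exists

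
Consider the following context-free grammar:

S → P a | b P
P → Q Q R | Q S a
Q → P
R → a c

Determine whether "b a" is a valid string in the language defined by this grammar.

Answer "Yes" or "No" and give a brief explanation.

No - no valid derivation exists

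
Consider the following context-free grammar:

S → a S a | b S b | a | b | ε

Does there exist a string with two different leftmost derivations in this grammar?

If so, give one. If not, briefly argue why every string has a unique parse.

No - every string in the language has a unique leftmost derivation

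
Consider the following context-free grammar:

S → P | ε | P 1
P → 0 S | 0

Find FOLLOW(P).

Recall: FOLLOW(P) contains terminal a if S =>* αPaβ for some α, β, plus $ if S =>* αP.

We compute FOLLOW(P) using the standard algorithm.
FOLLOW(S) starts with {$}.
FIRST(P) = {0}
FIRST(S) = {0, ε}
FOLLOW(P) = {$, 1}
FOLLOW(S) = {$, 1}
Therefore, FOLLOW(P) = {$, 1}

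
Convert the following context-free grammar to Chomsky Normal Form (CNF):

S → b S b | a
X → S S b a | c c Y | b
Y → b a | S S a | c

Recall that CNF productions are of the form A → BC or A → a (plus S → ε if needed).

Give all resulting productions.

TB → b; S → a; TA → a; TC → c; X → b; Y → c; S → TB X0; X0 → S TB; X → S X1; X1 → S X2; X2 → TB TA; X → TC X3; X3 → TC Y; Y → TB TA; Y → S X4; X4 → S TA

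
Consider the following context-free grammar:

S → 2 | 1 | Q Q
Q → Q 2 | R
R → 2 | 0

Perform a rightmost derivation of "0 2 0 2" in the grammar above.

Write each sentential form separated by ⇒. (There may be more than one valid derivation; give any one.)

S ⇒ Q Q ⇒ Q Q 2 ⇒ Q R 2 ⇒ Q 0 2 ⇒ Q 2 0 2 ⇒ R 2 0 2 ⇒ 0 2 0 2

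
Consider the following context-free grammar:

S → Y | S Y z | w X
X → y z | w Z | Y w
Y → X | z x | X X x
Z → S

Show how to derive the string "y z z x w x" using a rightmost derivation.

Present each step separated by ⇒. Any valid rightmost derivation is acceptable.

S ⇒ Y ⇒ X X x ⇒ X Y w x ⇒ X z x w x ⇒ y z z x w x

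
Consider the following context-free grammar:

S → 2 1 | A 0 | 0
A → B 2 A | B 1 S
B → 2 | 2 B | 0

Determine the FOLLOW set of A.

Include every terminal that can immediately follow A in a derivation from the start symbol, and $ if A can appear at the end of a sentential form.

We compute FOLLOW(A) using the standard algorithm.
FOLLOW(S) starts with {$}.
FIRST(A) = {0, 2}
FIRST(B) = {0, 2}
FIRST(S) = {0, 2}
FOLLOW(A) = {0}
FOLLOW(B) = {1, 2}
FOLLOW(S) = {$, 0}
Therefore, FOLLOW(A) = {0}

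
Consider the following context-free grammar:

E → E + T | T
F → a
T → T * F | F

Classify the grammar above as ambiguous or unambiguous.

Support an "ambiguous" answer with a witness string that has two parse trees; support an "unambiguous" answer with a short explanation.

Unambiguous - every string in the language has a unique parse tree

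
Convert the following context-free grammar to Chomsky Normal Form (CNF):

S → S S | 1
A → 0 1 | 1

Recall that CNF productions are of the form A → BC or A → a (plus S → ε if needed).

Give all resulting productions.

S → 1; T0 → 0; T1 → 1; A → 1; S → S S; A → T0 T1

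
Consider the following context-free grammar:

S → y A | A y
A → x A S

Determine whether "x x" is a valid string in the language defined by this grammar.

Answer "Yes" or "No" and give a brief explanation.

No - no valid derivation exists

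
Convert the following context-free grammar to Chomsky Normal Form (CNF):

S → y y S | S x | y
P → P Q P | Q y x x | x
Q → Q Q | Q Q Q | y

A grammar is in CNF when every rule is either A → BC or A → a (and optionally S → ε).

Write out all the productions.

TY → y; TX → x; S → y; P → x; Q → y; S → TY X0; X0 → TY S; S → S TX; P → P X1; X1 → Q P; P → Q X2; X2 → TY X3; X3 → TX TX; Q → Q Q; Q → Q X4; X4 → Q Q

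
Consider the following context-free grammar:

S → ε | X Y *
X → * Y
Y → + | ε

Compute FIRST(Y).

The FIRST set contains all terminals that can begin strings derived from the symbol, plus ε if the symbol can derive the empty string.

We compute FIRST(Y) using the standard algorithm.
FIRST(S) = {*, ε}
FIRST(X) = {*}
FIRST(Y) = {+, ε}
Therefore, FIRST(Y) = {+, ε}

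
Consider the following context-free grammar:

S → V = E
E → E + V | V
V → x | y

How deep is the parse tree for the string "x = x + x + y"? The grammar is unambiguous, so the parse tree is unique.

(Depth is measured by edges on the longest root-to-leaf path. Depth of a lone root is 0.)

5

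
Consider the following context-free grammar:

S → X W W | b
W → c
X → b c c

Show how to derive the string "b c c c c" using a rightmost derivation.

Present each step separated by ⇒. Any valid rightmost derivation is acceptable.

S ⇒ X W W ⇒ X W c ⇒ X c c ⇒ b c c c c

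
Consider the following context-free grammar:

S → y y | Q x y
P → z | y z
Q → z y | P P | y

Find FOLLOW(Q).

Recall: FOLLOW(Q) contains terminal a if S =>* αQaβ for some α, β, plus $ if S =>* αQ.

We compute FOLLOW(Q) using the standard algorithm.
FOLLOW(S) starts with {$}.
FIRST(P) = {y, z}
FIRST(Q) = {y, z}
FIRST(S) = {y, z}
FOLLOW(P) = {x, y, z}
FOLLOW(Q) = {x}
FOLLOW(S) = {$}
Therefore, FOLLOW(Q) = {x}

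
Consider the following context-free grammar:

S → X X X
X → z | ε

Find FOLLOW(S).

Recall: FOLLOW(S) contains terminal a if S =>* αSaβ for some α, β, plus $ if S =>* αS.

We compute FOLLOW(S) using the standard algorithm.
FOLLOW(S) starts with {$}.
FIRST(S) = {z, ε}
FIRST(X) = {z, ε}
FOLLOW(S) = {$}
FOLLOW(X) = {$, z}
Therefore, FOLLOW(S) = {$}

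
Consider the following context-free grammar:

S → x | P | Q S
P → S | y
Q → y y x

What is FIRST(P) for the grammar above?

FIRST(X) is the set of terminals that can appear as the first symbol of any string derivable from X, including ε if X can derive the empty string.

We compute FIRST(P) using the standard algorithm.
FIRST(P) = {x, y}
FIRST(Q) = {y}
FIRST(S) = {x, y}
Therefore, FIRST(P) = {x, y}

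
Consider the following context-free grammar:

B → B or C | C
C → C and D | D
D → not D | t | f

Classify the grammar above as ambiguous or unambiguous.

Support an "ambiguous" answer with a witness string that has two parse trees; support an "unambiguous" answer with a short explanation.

Unambiguous - every string in the language has a unique parse tree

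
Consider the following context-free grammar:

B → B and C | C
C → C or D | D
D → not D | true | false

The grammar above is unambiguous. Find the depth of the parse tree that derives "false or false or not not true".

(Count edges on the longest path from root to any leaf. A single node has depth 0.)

5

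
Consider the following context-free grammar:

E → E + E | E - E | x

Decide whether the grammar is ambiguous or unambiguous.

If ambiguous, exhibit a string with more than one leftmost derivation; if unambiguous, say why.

Ambiguous - the string 'x - x - x - x' has two distinct leftmost derivations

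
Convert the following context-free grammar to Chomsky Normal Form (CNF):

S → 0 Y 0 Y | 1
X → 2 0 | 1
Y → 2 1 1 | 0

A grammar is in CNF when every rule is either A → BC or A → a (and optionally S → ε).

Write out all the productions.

T0 → 0; S → 1; T2 → 2; X → 1; T1 → 1; Y → 0; S → T0 X0; X0 → Y X1; X1 → T0 Y; X → T2 T0; Y → T2 X2; X2 → T1 T1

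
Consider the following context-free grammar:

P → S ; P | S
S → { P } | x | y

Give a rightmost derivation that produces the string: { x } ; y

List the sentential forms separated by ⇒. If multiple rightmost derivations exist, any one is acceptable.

P ⇒ S ; P ⇒ S ; S ⇒ S ; y ⇒ { P } ; y ⇒ { S } ; y ⇒ { x } ; y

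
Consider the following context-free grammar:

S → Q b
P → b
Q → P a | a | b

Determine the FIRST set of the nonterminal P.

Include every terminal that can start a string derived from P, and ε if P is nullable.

We compute FIRST(P) using the standard algorithm.
FIRST(P) = {b}
FIRST(Q) = {a, b}
FIRST(S) = {a, b}
Therefore, FIRST(P) = {b}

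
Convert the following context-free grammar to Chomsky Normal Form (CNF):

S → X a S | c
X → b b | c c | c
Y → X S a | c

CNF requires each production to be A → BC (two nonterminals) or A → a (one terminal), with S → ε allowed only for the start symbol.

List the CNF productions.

TA → a; S → c; TB → b; TC → c; X → c; Y → c; S → X X0; X0 → TA S; X → TB TB; X → TC TC; Y → X X1; X1 → S TA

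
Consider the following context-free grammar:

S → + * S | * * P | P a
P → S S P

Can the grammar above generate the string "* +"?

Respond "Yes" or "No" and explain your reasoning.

No - no valid derivation exists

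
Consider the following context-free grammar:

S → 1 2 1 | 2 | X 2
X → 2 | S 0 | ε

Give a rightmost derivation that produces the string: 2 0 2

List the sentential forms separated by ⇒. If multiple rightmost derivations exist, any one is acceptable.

S ⇒ X 2 ⇒ S 0 2 ⇒ 2 0 2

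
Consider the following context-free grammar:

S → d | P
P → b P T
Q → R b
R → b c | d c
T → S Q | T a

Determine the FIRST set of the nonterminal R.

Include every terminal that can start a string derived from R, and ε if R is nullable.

We compute FIRST(R) using the standard algorithm.
FIRST(P) = {b}
FIRST(Q) = {b, d}
FIRST(R) = {b, d}
FIRST(S) = {b, d}
FIRST(T) = {b, d}
Therefore, FIRST(R) = {b, d}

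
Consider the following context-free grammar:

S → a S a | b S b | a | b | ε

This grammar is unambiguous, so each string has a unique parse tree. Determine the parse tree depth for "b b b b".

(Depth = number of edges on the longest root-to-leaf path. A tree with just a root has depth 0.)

3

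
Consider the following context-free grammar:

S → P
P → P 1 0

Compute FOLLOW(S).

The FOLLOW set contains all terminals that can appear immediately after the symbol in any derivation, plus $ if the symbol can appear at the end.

We compute FOLLOW(S) using the standard algorithm.
FOLLOW(S) starts with {$}.
FIRST(P) = {}
FIRST(S) = {}
FOLLOW(P) = {$, 1}
FOLLOW(S) = {$}
Therefore, FOLLOW(S) = {$}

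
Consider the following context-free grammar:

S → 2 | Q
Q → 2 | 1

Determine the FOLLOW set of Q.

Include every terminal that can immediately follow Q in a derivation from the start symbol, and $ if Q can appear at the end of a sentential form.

We compute FOLLOW(Q) using the standard algorithm.
FOLLOW(S) starts with {$}.
FIRST(Q) = {1, 2}
FIRST(S) = {1, 2}
FOLLOW(Q) = {$}
FOLLOW(S) = {$}
Therefore, FOLLOW(Q) = {$}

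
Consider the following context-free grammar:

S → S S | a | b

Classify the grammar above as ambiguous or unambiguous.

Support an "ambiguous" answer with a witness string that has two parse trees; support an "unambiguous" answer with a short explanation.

Ambiguous - the string 'b a b a' has two distinct parse trees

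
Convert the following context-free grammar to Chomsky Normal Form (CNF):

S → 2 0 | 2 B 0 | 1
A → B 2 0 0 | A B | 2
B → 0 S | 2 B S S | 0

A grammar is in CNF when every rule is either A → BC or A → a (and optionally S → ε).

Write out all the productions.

T2 → 2; T0 → 0; S → 1; A → 2; B → 0; S → T2 T0; S → T2 X0; X0 → B T0; A → B X1; X1 → T2 X2; X2 → T0 T0; A → A B; B → T0 S; B → T2 X3; X3 → B X4; X4 → S S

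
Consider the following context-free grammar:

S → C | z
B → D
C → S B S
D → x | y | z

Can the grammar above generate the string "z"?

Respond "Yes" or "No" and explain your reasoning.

Yes - a valid derivation exists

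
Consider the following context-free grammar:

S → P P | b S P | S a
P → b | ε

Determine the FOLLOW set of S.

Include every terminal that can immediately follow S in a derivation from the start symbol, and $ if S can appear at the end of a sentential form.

We compute FOLLOW(S) using the standard algorithm.
FOLLOW(S) starts with {$}.
FIRST(P) = {b, ε}
FIRST(S) = {a, b, ε}
FOLLOW(P) = {$, a, b}
FOLLOW(S) = {$, a, b}
Therefore, FOLLOW(S) = {$, a, b}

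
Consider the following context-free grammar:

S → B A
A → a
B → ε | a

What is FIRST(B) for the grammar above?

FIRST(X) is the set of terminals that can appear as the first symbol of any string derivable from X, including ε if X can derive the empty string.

We compute FIRST(B) using the standard algorithm.
FIRST(A) = {a}
FIRST(B) = {a, ε}
FIRST(S) = {a}
Therefore, FIRST(B) = {a, ε}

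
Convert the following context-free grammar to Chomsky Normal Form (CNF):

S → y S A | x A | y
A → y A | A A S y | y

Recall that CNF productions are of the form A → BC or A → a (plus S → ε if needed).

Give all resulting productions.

TY → y; TX → x; S → y; A → y; S → TY X0; X0 → S A; S → TX A; A → TY A; A → A X1; X1 → A X2; X2 → S TY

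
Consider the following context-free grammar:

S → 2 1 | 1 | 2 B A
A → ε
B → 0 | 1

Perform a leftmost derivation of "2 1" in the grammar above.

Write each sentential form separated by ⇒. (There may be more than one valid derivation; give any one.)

S ⇒ 2 B A ⇒ 2 1 A ⇒ 2 1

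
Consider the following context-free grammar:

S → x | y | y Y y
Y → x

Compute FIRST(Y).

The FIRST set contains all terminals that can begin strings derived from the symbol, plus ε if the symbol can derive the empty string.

We compute FIRST(Y) using the standard algorithm.
FIRST(S) = {x, y}
FIRST(Y) = {x}
Therefore, FIRST(Y) = {x}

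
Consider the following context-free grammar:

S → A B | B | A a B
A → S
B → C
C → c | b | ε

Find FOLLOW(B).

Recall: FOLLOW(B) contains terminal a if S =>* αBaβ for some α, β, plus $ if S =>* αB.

We compute FOLLOW(B) using the standard algorithm.
FOLLOW(S) starts with {$}.
FIRST(A) = {a, b, c, ε}
FIRST(B) = {b, c, ε}
FIRST(C) = {b, c, ε}
FIRST(S) = {a, b, c, ε}
FOLLOW(A) = {$, a, b, c}
FOLLOW(B) = {$, a, b, c}
FOLLOW(C) = {$, a, b, c}
FOLLOW(S) = {$, a, b, c}
Therefore, FOLLOW(B) = {$, a, b, c}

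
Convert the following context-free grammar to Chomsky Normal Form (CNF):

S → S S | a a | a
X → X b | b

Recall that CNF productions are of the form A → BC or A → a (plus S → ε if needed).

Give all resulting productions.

TA → a; S → a; TB → b; X → b; S → S S; S → TA TA; X → X TB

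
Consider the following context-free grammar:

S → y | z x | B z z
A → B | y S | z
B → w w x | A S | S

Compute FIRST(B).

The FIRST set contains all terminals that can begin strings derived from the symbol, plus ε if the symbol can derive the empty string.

We compute FIRST(B) using the standard algorithm.
FIRST(A) = {w, y, z}
FIRST(B) = {w, y, z}
FIRST(S) = {w, y, z}
Therefore, FIRST(B) = {w, y, z}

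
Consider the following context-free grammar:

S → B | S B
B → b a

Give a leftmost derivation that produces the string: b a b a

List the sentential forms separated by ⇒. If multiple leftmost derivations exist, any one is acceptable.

S ⇒ S B ⇒ B B ⇒ b a B ⇒ b a b a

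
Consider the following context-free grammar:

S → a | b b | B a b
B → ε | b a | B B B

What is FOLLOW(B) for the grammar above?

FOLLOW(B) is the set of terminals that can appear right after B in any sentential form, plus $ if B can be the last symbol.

We compute FOLLOW(B) using the standard algorithm.
FOLLOW(S) starts with {$}.
FIRST(B) = {b, ε}
FIRST(S) = {a, b}
FOLLOW(B) = {a, b}
FOLLOW(S) = {$}
Therefore, FOLLOW(B) = {a, b}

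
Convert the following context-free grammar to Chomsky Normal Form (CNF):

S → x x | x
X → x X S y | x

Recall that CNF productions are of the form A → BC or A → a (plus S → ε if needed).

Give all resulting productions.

TX → x; S → x; TY → y; X → x; S → TX TX; X → TX X0; X0 → X X1; X1 → S TY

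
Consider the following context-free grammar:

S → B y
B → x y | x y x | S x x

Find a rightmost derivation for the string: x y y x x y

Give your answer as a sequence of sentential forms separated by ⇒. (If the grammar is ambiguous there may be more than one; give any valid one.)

S ⇒ B y ⇒ S x x y ⇒ B y x x y ⇒ x y y x x y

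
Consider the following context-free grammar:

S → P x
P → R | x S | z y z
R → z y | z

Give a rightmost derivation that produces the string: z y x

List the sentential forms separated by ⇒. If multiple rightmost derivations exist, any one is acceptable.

S ⇒ P x ⇒ R x ⇒ z y x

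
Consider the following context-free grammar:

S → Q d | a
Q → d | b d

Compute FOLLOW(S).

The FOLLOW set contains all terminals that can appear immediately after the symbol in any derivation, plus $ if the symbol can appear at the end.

We compute FOLLOW(S) using the standard algorithm.
FOLLOW(S) starts with {$}.
FIRST(Q) = {b, d}
FIRST(S) = {a, b, d}
FOLLOW(Q) = {d}
FOLLOW(S) = {$}
Therefore, FOLLOW(S) = {$}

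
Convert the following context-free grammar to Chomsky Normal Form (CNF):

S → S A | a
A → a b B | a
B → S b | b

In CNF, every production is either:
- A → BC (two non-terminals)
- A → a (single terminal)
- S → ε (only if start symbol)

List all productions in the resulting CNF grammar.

S → a; TA → a; TB → b; A → a; B → b; S → S A; A → TA X0; X0 → TB B; B → S TB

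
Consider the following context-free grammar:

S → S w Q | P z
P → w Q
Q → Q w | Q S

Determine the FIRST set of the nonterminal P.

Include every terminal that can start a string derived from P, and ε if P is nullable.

We compute FIRST(P) using the standard algorithm.
FIRST(P) = {w}
FIRST(Q) = {}
FIRST(S) = {w}
Therefore, FIRST(P) = {w}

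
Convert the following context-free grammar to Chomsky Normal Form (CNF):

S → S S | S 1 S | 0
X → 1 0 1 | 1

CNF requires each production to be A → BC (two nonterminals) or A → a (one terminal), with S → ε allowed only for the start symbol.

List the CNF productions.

T1 → 1; S → 0; T0 → 0; X → 1; S → S S; S → S X0; X0 → T1 S; X → T1 X1; X1 → T0 T1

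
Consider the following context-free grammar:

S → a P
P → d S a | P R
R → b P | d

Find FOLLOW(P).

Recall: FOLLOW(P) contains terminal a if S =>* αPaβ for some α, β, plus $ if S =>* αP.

We compute FOLLOW(P) using the standard algorithm.
FOLLOW(S) starts with {$}.
FIRST(P) = {d}
FIRST(R) = {b, d}
FIRST(S) = {a}
FOLLOW(P) = {$, a, b, d}
FOLLOW(R) = {$, a, b, d}
FOLLOW(S) = {$, a}
Therefore, FOLLOW(P) = {$, a, b, d}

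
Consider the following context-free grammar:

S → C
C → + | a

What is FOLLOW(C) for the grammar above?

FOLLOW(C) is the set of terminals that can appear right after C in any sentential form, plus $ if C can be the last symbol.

We compute FOLLOW(C) using the standard algorithm.
FOLLOW(S) starts with {$}.
FIRST(C) = {+, a}
FIRST(S) = {+, a}
FOLLOW(C) = {$}
FOLLOW(S) = {$}
Therefore, FOLLOW(C) = {$}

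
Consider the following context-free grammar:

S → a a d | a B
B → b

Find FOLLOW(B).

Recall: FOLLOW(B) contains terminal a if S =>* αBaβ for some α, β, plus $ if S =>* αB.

We compute FOLLOW(B) using the standard algorithm.
FOLLOW(S) starts with {$}.
FIRST(B) = {b}
FIRST(S) = {a}
FOLLOW(B) = {$}
FOLLOW(S) = {$}
Therefore, FOLLOW(B) = {$}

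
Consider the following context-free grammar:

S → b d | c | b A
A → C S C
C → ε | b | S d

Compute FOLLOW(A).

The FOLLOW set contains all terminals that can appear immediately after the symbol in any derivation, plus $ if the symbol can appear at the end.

We compute FOLLOW(A) using the standard algorithm.
FOLLOW(S) starts with {$}.
FIRST(A) = {b, c}
FIRST(C) = {b, c, ε}
FIRST(S) = {b, c}
FOLLOW(A) = {$, b, c, d}
FOLLOW(C) = {$, b, c, d}
FOLLOW(S) = {$, b, c, d}
Therefore, FOLLOW(A) = {$, b, c, d}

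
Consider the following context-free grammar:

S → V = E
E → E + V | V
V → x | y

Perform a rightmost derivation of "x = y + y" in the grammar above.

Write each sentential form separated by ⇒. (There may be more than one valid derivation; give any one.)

S ⇒ V = E ⇒ V = E + V ⇒ V = E + y ⇒ V = V + y ⇒ V = y + y ⇒ x = y + y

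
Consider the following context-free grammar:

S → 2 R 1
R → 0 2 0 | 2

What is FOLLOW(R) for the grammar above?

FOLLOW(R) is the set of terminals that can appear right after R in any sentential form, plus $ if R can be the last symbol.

We compute FOLLOW(R) using the standard algorithm.
FOLLOW(S) starts with {$}.
FIRST(R) = {0, 2}
FIRST(S) = {2}
FOLLOW(R) = {1}
FOLLOW(S) = {$}
Therefore, FOLLOW(R) = {1}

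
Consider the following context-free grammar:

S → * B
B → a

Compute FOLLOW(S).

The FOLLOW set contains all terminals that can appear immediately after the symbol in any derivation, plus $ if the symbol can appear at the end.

We compute FOLLOW(S) using the standard algorithm.
FOLLOW(S) starts with {$}.
FIRST(B) = {a}
FIRST(S) = {*}
FOLLOW(B) = {$}
FOLLOW(S) = {$}
Therefore, FOLLOW(S) = {$}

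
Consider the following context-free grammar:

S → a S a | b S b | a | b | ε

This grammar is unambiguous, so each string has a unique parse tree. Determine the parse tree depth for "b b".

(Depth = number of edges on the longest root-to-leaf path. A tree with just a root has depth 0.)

2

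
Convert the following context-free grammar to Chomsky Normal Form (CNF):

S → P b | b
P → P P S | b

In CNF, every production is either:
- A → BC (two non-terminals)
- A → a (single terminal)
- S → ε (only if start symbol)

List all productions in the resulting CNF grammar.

TB → b; S → b; P → b; S → P TB; P → P X0; X0 → P S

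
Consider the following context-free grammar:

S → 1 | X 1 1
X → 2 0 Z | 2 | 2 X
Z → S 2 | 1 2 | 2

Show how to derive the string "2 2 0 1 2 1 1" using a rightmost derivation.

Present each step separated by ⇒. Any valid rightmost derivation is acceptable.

S ⇒ X 1 1 ⇒ 2 X 1 1 ⇒ 2 2 0 Z 1 1 ⇒ 2 2 0 1 2 1 1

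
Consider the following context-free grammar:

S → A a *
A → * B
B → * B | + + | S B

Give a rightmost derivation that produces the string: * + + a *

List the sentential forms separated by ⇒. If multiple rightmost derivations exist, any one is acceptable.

S ⇒ A a * ⇒ * B a * ⇒ * + + a *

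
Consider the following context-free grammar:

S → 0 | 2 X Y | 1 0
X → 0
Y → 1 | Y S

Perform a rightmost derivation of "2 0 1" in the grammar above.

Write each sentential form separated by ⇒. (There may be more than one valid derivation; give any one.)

S ⇒ 2 X Y ⇒ 2 X 1 ⇒ 2 0 1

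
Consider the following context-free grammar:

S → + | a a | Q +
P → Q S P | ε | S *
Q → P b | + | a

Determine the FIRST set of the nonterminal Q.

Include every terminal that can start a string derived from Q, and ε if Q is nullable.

We compute FIRST(Q) using the standard algorithm.
FIRST(P) = {+, a, b, ε}
FIRST(Q) = {+, a, b}
FIRST(S) = {+, a, b}
Therefore, FIRST(Q) = {+, a, b}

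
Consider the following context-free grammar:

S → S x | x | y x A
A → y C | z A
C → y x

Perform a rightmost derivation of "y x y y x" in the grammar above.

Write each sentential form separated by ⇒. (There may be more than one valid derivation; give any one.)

S ⇒ y x A ⇒ y x y C ⇒ y x y y x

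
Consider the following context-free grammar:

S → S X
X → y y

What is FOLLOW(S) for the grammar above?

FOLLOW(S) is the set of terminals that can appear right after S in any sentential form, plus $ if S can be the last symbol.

We compute FOLLOW(S) using the standard algorithm.
FOLLOW(S) starts with {$}.
FIRST(S) = {}
FIRST(X) = {y}
FOLLOW(S) = {$, y}
FOLLOW(X) = {$, y}
Therefore, FOLLOW(S) = {$, y}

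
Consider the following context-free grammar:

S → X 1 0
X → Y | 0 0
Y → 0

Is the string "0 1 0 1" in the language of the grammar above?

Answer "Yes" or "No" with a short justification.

No - no valid derivation exists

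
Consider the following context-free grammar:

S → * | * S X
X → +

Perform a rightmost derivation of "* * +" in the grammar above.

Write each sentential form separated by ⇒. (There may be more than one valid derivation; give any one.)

S ⇒ * S X ⇒ * S + ⇒ * * +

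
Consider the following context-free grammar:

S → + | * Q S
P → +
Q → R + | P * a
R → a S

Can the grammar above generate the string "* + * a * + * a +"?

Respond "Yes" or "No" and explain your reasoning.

Yes - a valid derivation exists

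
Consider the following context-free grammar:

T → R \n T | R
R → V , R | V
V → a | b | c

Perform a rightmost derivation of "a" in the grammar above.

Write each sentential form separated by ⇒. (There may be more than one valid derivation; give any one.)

T ⇒ R ⇒ V ⇒ a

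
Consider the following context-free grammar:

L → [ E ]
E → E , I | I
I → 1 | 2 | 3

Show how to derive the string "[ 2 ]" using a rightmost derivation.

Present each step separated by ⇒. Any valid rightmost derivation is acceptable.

L ⇒ [ E ] ⇒ [ I ] ⇒ [ 2 ]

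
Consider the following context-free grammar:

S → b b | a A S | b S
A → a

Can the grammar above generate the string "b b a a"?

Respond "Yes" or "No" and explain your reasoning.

No - no valid derivation exists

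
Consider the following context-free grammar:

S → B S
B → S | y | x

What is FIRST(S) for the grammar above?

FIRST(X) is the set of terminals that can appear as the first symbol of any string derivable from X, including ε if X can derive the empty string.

We compute FIRST(S) using the standard algorithm.
FIRST(B) = {x, y}
FIRST(S) = {x, y}
Therefore, FIRST(S) = {x, y}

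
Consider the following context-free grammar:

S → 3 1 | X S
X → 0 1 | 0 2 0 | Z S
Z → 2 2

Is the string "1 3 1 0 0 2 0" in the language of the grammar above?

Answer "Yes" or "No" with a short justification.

No - no valid derivation exists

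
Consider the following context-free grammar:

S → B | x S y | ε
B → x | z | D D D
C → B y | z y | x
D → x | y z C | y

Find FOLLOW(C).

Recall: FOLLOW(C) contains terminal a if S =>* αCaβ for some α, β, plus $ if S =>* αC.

We compute FOLLOW(C) using the standard algorithm.
FOLLOW(S) starts with {$}.
FIRST(B) = {x, y, z}
FIRST(C) = {x, y, z}
FIRST(D) = {x, y}
FIRST(S) = {x, y, z, ε}
FOLLOW(B) = {$, y}
FOLLOW(C) = {$, x, y}
FOLLOW(D) = {$, x, y}
FOLLOW(S) = {$, y}
Therefore, FOLLOW(C) = {$, x, y}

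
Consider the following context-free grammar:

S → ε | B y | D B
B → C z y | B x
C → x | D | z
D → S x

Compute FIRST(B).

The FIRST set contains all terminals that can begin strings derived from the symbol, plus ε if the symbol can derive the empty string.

We compute FIRST(B) using the standard algorithm.
FIRST(B) = {x, z}
FIRST(C) = {x, z}
FIRST(D) = {x, z}
FIRST(S) = {x, z, ε}
Therefore, FIRST(B) = {x, z}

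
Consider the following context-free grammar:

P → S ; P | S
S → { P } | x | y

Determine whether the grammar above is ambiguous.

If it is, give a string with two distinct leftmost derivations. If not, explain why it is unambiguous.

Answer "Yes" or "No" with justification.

No - the grammar is unambiguous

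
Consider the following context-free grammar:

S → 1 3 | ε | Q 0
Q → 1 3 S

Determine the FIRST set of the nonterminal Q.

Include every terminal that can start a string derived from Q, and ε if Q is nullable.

We compute FIRST(Q) using the standard algorithm.
FIRST(Q) = {1}
FIRST(S) = {1, ε}
Therefore, FIRST(Q) = {1}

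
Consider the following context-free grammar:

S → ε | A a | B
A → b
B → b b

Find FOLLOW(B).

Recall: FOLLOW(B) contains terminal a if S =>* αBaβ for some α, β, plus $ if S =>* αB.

We compute FOLLOW(B) using the standard algorithm.
FOLLOW(S) starts with {$}.
FIRST(A) = {b}
FIRST(B) = {b}
FIRST(S) = {b, ε}
FOLLOW(A) = {a}
FOLLOW(B) = {$}
FOLLOW(S) = {$}
Therefore, FOLLOW(B) = {$}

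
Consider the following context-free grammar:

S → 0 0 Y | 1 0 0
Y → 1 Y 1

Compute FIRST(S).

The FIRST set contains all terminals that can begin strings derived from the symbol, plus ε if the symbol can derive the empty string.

We compute FIRST(S) using the standard algorithm.
FIRST(S) = {0, 1}
FIRST(Y) = {1}
Therefore, FIRST(S) = {0, 1}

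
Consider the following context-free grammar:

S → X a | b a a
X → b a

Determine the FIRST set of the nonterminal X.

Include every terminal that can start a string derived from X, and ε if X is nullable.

We compute FIRST(X) using the standard algorithm.
FIRST(S) = {b}
FIRST(X) = {b}
Therefore, FIRST(X) = {b}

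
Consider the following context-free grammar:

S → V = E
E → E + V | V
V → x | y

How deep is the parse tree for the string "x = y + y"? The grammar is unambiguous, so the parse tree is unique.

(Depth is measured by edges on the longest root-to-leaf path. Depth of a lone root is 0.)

4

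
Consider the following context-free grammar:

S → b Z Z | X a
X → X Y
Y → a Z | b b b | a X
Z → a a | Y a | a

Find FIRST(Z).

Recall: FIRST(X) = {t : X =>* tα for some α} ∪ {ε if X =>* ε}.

We compute FIRST(Z) using the standard algorithm.
FIRST(S) = {b}
FIRST(X) = {}
FIRST(Y) = {a, b}
FIRST(Z) = {a, b}
Therefore, FIRST(Z) = {a, b}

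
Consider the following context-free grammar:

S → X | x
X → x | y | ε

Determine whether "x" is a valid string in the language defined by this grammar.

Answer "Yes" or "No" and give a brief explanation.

Yes - a valid derivation exists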